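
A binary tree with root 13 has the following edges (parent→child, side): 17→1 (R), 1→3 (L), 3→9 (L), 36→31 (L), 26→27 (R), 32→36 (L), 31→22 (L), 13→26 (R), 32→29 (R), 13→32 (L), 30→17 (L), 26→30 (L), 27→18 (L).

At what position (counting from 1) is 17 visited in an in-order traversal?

In-order visits the left subtree, then the node, then the right subtree.
At 13: go left to 32.
  At 32: go left to 36.
    At 36: go left to 31.
      At 31: go left to 22.
        22 is a leaf — visit 22.
      Visit 31.
      At 31: no right child.
    Visit 36.
    At 36: no right child.
  Visit 32.
  At 32: go right to 29.
    29 is a leaf — visit 29.
Visit 13.
At 13: go right to 26.
  At 26: go left to 30.
    At 30: go left to 17.
      At 17: no left child.
      Visit 17.
      At 17: go right to 1.
        At 1: go left to 3.
          At 3: go left to 9.
            9 is a leaf — visit 9.
          Visit 3.
          At 3: no right child.
        Visit 1.
        At 1: no right child.
    Visit 30.
    At 30: no right child.
  Visit 26.
  At 26: go right to 27.
    At 27: go left to 18.
      18 is a leaf — visit 18.
    Visit 27.
    At 27: no right child.
Full in-order sequence: 22, 31, 36, 32, 29, 13, 17, 9, 3, 1, 30, 26, 18, 27.

7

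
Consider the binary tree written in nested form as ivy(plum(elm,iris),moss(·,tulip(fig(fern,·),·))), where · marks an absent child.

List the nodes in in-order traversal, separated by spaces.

elm plum iris ivy moss fern fig tulip

In-order visits the left subtree, then the node, then the right subtree.
At ivy: go left to plum.
  At plum: go left to elm.
    elm is a leaf — visit elm.
  Visit plum.
  At plum: go right to iris.
    iris is a leaf — visit iris.
Visit ivy.
At ivy: go right to moss.
  At moss: no left child.
  Visit moss.
  At moss: go right to tulip.
    At tulip: go left to fig.
      At fig: go left to fern.
        fern is a leaf — visit fern.
      Visit fig.
      At fig: no right child.
    Visit tulip.
    At tulip: no right child.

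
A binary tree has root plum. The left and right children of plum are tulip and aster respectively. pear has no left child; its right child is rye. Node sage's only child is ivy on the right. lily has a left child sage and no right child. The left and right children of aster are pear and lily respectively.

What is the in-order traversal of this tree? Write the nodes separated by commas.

tulip, plum, pear, rye, aster, sage, ivy, lily

In-order visits the left subtree, then the node, then the right subtree.
At plum: go left to tulip.
  tulip is a leaf — visit tulip.
Visit plum.
At plum: go right to aster.
  At aster: go left to pear.
    At pear: no left child.
    Visit pear.
    At pear: go right to rye.
      rye is a leaf — visit rye.
  Visit aster.
  At aster: go right to lily.
    At lily: go left to sage.
      At sage: no left child.
      Visit sage.
      At sage: go right to ivy.
        ivy is a leaf — visit ivy.
    Visit lily.
    At lily: no right child.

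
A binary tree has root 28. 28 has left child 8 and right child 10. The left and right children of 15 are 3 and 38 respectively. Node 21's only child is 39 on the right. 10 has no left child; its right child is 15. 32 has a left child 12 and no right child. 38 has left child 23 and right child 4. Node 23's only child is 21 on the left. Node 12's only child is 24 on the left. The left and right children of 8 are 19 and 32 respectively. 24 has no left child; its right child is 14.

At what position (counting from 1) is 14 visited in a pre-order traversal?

7

Pre-order visits the node, then its left subtree, then its right subtree.
Visit 28.
At 28: go left to 8.
  Visit 8.
  At 8: go left to 19.
    19 is a leaf — visit 19.
  At 8: go right to 32.
    Visit 32.
    At 32: go left to 12.
      Visit 12.
      At 12: go left to 24.
        Visit 24.
        At 24: no left child.
        At 24: go right to 14.
          14 is a leaf — visit 14.
      At 12: no right child.
    At 32: no right child.
At 28: go right to 10.
  Visit 10.
  At 10: no left child.
  At 10: go right to 15.
    Visit 15.
    At 15: go left to 3.
      3 is a leaf — visit 3.
    At 15: go right to 38.
      Visit 38.
      At 38: go left to 23.
        Visit 23.
        At 23: go left to 21.
          Visit 21.
          At 21: no left child.
          At 21: go right to 39.
            39 is a leaf — visit 39.
        At 23: no right child.
      At 38: go right to 4.
        4 is a leaf — visit 4.
Full pre-order sequence: 28, 8, 19, 32, 12, 24, 14, 10, 15, 3, 38, 23, 21, 39, 4.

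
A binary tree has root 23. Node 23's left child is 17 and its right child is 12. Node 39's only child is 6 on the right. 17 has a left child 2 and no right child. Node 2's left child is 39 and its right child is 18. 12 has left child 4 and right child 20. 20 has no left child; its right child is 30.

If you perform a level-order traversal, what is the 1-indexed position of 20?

6

Level-order visits nodes level by level from the root, left to right within each level.
Level 0: 23
Level 1: 17, 12
Level 2: 2, 4, 20
Level 3: 39, 18, 30
Level 4: 6
Full level-order sequence: 23, 17, 12, 2, 4, 20, 39, 18, 30, 6.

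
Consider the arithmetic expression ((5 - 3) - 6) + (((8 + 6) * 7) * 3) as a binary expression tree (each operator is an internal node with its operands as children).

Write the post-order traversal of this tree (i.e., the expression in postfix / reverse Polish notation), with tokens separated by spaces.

Post-order on an expression tree gives postfix notation: for each operator, emit left operand, right operand, then the operator.

5 3 - 6 - 8 6 + 7 * 3 * +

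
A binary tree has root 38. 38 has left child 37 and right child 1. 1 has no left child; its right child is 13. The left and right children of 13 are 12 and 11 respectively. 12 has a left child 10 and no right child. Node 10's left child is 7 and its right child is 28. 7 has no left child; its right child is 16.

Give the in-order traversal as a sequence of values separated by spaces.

In-order visits the left subtree, then the node, then the right subtree.
At 38: go left to 37.
  37 is a leaf — visit 37.
Visit 38.
At 38: go right to 1.
  At 1: no left child.
  Visit 1.
  At 1: go right to 13.
    At 13: go left to 12.
      At 12: go left to 10.
        At 10: go left to 7.
          At 7: no left child.
          Visit 7.
          At 7: go right to 16.
            16 is a leaf — visit 16.
        Visit 10.
        At 10: go right to 28.
          28 is a leaf — visit 28.
      Visit 12.
      At 12: no right child.
    Visit 13.
    At 13: go right to 11.
      11 is a leaf — visit 11.

37 38 1 7 16 10 28 12 13 11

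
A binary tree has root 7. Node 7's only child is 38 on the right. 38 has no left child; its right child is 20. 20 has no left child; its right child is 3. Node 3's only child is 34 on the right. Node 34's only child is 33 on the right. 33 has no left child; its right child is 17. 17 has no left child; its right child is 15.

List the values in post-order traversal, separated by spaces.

Post-order visits the left subtree, then the right subtree, then the node.
At 7: no left child.
At 7: go right to 38.
  At 38: no left child.
  At 38: go right to 20.
    At 20: no left child.
    At 20: go right to 3.
      At 3: no left child.
      At 3: go right to 34.
        At 34: no left child.
        At 34: go right to 33.
          At 33: no left child.
          At 33: go right to 17.
            At 17: no left child.
            At 17: go right to 15.
              15 is a leaf — visit 15.
            Visit 17.
          Visit 33.
        Visit 34.
      Visit 3.
    Visit 20.
  Visit 38.
Visit 7.

15 17 33 34 3 20 38 7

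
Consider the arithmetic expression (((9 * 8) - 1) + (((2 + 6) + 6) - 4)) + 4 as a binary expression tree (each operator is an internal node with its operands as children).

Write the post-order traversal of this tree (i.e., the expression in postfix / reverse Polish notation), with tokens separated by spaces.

9 8 * 1 - 2 6 + 6 + 4 - + 4 +

Post-order on an expression tree gives postfix notation: for each operator, emit left operand, right operand, then the operator.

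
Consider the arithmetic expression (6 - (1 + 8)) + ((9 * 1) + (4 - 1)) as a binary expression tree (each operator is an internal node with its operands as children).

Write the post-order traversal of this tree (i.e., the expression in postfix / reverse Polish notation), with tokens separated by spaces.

6 1 8 + - 9 1 * 4 1 - + +

Post-order on an expression tree gives postfix notation: for each operator, emit left operand, right operand, then the operator.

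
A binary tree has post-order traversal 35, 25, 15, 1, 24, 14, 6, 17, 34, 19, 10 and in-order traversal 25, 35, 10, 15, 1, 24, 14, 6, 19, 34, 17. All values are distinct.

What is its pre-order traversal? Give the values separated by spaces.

The last element of post-order is the root; it splits in-order into left and right subtrees.
Root 10: left subtree has 2 nodes {25, 35}, right has 8 {15, 1, 24, 14, 6, 19, 34, 17}.
  Root 25: left subtree has 0 nodes { }, right has 1 {35}.
  Root 19: left subtree has 5 nodes {15, 1, 24, 14, 6}, right has 2 {34, 17}.
    Root 6: left subtree has 4 nodes {15, 1, 24, 14}, right has 0 { }.
      Root 14: left subtree has 3 nodes {15, 1, 24}, right has 0 { }.
        Root 24: left subtree has 2 nodes {15, 1}, right has 0 { }.
          Root 1: left subtree has 1 node {15}, right has 0 { }.
    Root 34: left subtree has 0 nodes { }, right has 1 {17}.

10 25 35 19 6 14 24 1 15 34 17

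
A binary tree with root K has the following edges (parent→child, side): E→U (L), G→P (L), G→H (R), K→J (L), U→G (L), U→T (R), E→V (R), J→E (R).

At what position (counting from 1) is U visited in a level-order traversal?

4

Level-order visits nodes level by level from the root, left to right within each level.
Level 0: K
Level 1: J
Level 2: E
Level 3: U, V
Level 4: G, T
Level 5: P, H
Full level-order sequence: K, J, E, U, V, G, T, P, H.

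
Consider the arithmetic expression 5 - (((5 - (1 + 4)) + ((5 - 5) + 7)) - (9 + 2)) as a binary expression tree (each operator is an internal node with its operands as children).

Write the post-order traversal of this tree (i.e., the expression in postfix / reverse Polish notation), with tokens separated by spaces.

5 5 1 4 + - 5 5 - 7 + + 9 2 + - -

Post-order on an expression tree gives postfix notation: for each operator, emit left operand, right operand, then the operator.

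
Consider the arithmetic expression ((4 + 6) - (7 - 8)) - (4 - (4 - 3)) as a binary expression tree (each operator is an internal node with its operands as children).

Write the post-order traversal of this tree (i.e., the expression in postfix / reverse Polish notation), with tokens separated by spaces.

Post-order on an expression tree gives postfix notation: for each operator, emit left operand, right operand, then the operator.

4 6 + 7 8 - - 4 4 3 - - -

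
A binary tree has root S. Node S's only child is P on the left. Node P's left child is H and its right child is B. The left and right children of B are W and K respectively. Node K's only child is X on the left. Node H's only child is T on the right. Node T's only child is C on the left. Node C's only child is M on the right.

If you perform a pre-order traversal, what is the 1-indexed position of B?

7

Pre-order visits the node, then its left subtree, then its right subtree.
Visit S.
At S: go left to P.
  Visit P.
  At P: go left to H.
    Visit H.
    At H: no left child.
    At H: go right to T.
      Visit T.
      At T: go left to C.
        Visit C.
        At C: no left child.
        At C: go right to M.
          M is a leaf — visit M.
      At T: no right child.
  At P: go right to B.
    Visit B.
    At B: go left to W.
      W is a leaf — visit W.
    At B: go right to K.
      Visit K.
      At K: go left to X.
        X is a leaf — visit X.
      At K: no right child.
At S: no right child.
Full pre-order sequence: S, P, H, T, C, M, B, W, K, X.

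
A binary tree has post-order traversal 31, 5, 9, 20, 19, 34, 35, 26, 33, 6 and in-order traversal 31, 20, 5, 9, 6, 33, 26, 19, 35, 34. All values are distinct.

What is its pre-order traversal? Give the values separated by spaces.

6 20 31 9 5 33 26 35 19 34

The last element of post-order is the root; it splits in-order into left and right subtrees.
Root 6: left subtree has 4 nodes {31, 20, 5, 9}, right has 5 {33, 26, 19, 35, 34}.
  Root 20: left subtree has 1 node {31}, right has 2 {5, 9}.
    Root 9: left subtree has 1 node {5}, right has 0 { }.
  Root 33: left subtree has 0 nodes { }, right has 4 {26, 19, 35, 34}.
    Root 26: left subtree has 0 nodes { }, right has 3 {19, 35, 34}.
      Root 35: left subtree has 1 node {19}, right has 1 {34}.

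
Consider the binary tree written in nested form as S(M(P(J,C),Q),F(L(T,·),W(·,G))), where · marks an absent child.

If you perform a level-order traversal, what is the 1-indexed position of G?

11

Level-order visits nodes level by level from the root, left to right within each level.
Level 0: S
Level 1: M, F
Level 2: P, Q, L, W
Level 3: J, C, T, G
Full level-order sequence: S, M, F, P, Q, L, W, J, C, T, G.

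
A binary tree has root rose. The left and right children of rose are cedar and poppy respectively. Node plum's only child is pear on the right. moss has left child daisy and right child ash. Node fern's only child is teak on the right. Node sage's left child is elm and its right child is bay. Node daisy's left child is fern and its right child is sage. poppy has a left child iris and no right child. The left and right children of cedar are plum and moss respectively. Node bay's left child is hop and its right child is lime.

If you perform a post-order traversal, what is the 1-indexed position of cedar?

Post-order visits the left subtree, then the right subtree, then the node.
At rose: go left to cedar.
  At cedar: go left to plum.
    At plum: no left child.
    At plum: go right to pear.
      pear is a leaf — visit pear.
    Visit plum.
  At cedar: go right to moss.
    At moss: go left to daisy.
      At daisy: go left to fern.
        At fern: no left child.
        At fern: go right to teak.
          teak is a leaf — visit teak.
        Visit fern.
      At daisy: go right to sage.
        At sage: go left to elm.
          elm is a leaf — visit elm.
        At sage: go right to bay.
          At bay: go left to hop.
            hop is a leaf — visit hop.
          At bay: go right to lime.
            lime is a leaf — visit lime.
          Visit bay.
        Visit sage.
      Visit daisy.
    At moss: go right to ash.
      ash is a leaf — visit ash.
    Visit moss.
  Visit cedar.
At rose: go right to poppy.
  At poppy: go left to iris.
    iris is a leaf — visit iris.
  At poppy: no right child.
  Visit poppy.
Visit rose.
Full post-order sequence: pear, plum, teak, fern, elm, hop, lime, bay, sage, daisy, ash, moss, cedar, iris, poppy, rose.

13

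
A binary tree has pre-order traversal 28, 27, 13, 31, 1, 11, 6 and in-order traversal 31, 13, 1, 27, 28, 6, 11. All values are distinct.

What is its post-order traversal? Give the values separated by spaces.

The first element of pre-order is the root; it splits in-order into left and right subtrees.
Root 28: left subtree has 4 nodes {31, 13, 1, 27}, right has 2 {6, 11}.
  Root 27: left subtree has 3 nodes {31, 13, 1}, right has 0 { }.
    Root 13: left subtree has 1 node {31}, right has 1 {1}.
  Root 11: left subtree has 1 node {6}, right has 0 { }.

31 1 13 27 6 11 28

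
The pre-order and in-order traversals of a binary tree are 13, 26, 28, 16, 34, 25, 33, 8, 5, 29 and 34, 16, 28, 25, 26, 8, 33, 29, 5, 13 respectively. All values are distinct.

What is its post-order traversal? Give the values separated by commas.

34, 16, 25, 28, 8, 29, 5, 33, 26, 13

The first element of pre-order is the root; it splits in-order into left and right subtrees.
Root 13: left subtree has 9 nodes {34, 16, 28, 25, 26, 8, 33, 29, 5}, right has 0 { }.
  Root 26: left subtree has 4 nodes {34, 16, 28, 25}, right has 4 {8, 33, 29, 5}.
    Root 28: left subtree has 2 nodes {34, 16}, right has 1 {25}.
      Root 16: left subtree has 1 node {34}, right has 0 { }.
    Root 33: left subtree has 1 node {8}, right has 2 {29, 5}.
      Root 5: left subtree has 1 node {29}, right has 0 { }.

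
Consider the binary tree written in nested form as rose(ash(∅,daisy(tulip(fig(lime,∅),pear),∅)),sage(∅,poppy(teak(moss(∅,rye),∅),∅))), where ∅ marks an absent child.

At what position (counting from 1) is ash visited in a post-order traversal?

Post-order visits the left subtree, then the right subtree, then the node.
At rose: go left to ash.
  At ash: no left child.
  At ash: go right to daisy.
    At daisy: go left to tulip.
      At tulip: go left to fig.
        At fig: go left to lime.
          lime is a leaf — visit lime.
        At fig: no right child.
        Visit fig.
      At tulip: go right to pear.
        pear is a leaf — visit pear.
      Visit tulip.
    At daisy: no right child.
    Visit daisy.
  Visit ash.
At rose: go right to sage.
  At sage: no left child.
  At sage: go right to poppy.
    At poppy: go left to teak.
      At teak: go left to moss.
        At moss: no left child.
        At moss: go right to rye.
          rye is a leaf — visit rye.
        Visit moss.
      At teak: no right child.
      Visit teak.
    At poppy: no right child.
    Visit poppy.
  Visit sage.
Visit rose.
Full post-order sequence: lime, fig, pear, tulip, daisy, ash, rye, moss, teak, poppy, sage, rose.

6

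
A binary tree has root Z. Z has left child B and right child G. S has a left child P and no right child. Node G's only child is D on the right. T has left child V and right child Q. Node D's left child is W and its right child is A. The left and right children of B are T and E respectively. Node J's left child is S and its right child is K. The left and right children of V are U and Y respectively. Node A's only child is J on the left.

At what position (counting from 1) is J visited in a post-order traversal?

Post-order visits the left subtree, then the right subtree, then the node.
At Z: go left to B.
  At B: go left to T.
    At T: go left to V.
      At V: go left to U.
        U is a leaf — visit U.
      At V: go right to Y.
        Y is a leaf — visit Y.
      Visit V.
    At T: go right to Q.
      Q is a leaf — visit Q.
    Visit T.
  At B: go right to E.
    E is a leaf — visit E.
  Visit B.
At Z: go right to G.
  At G: no left child.
  At G: go right to D.
    At D: go left to W.
      W is a leaf — visit W.
    At D: go right to A.
      At A: go left to J.
        At J: go left to S.
          At S: go left to P.
            P is a leaf — visit P.
          At S: no right child.
          Visit S.
        At J: go right to K.
          K is a leaf — visit K.
        Visit J.
      At A: no right child.
      Visit A.
    Visit D.
  Visit G.
Visit Z.
Full post-order sequence: U, Y, V, Q, T, E, B, W, P, S, K, J, A, D, G, Z.

12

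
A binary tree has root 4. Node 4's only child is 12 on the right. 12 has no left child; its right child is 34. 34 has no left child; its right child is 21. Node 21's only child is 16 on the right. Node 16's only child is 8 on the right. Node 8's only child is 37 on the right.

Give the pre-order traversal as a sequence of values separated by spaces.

Pre-order visits the node, then its left subtree, then its right subtree.
Visit 4.
At 4: no left child.
At 4: go right to 12.
  Visit 12.
  At 12: no left child.
  At 12: go right to 34.
    Visit 34.
    At 34: no left child.
    At 34: go right to 21.
      Visit 21.
      At 21: no left child.
      At 21: go right to 16.
        Visit 16.
        At 16: no left child.
        At 16: go right to 8.
          Visit 8.
          At 8: no left child.
          At 8: go right to 37.
            37 is a leaf — visit 37.

4 12 34 21 16 8 37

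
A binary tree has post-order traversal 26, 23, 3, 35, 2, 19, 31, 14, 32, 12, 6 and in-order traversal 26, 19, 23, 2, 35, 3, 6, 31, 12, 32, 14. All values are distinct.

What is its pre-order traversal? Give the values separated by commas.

6, 19, 26, 2, 23, 35, 3, 12, 31, 32, 14

The last element of post-order is the root; it splits in-order into left and right subtrees.
Root 6: left subtree has 6 nodes {26, 19, 23, 2, 35, 3}, right has 4 {31, 12, 32, 14}.
  Root 19: left subtree has 1 node {26}, right has 4 {23, 2, 35, 3}.
    Root 2: left subtree has 1 node {23}, right has 2 {35, 3}.
      Root 35: left subtree has 0 nodes { }, right has 1 {3}.
  Root 12: left subtree has 1 node {31}, right has 2 {32, 14}.
    Root 32: left subtree has 0 nodes { }, right has 1 {14}.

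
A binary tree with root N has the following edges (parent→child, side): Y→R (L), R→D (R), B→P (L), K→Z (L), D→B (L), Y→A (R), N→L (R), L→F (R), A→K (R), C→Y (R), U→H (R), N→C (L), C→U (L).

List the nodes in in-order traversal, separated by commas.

U, H, C, R, P, B, D, Y, A, Z, K, N, L, F

In-order visits the left subtree, then the node, then the right subtree.
At N: go left to C.
  At C: go left to U.
    At U: no left child.
    Visit U.
    At U: go right to H.
      H is a leaf — visit H.
  Visit C.
  At C: go right to Y.
    At Y: go left to R.
      At R: no left child.
      Visit R.
      At R: go right to D.
        At D: go left to B.
          At B: go left to P.
            P is a leaf — visit P.
          Visit B.
          At B: no right child.
        Visit D.
        At D: no right child.
    Visit Y.
    At Y: go right to A.
      At A: no left child.
      Visit A.
      At A: go right to K.
        At K: go left to Z.
          Z is a leaf — visit Z.
        Visit K.
        At K: no right child.
Visit N.
At N: go right to L.
  At L: no left child.
  Visit L.
  At L: go right to F.
    F is a leaf — visit F.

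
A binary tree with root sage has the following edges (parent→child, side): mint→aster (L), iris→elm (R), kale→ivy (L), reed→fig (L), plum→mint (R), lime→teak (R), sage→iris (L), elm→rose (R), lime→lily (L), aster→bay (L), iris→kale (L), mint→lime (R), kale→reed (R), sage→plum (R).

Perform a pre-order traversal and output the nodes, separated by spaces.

Pre-order visits the node, then its left subtree, then its right subtree.
Visit sage.
At sage: go left to iris.
  Visit iris.
  At iris: go left to kale.
    Visit kale.
    At kale: go left to ivy.
      ivy is a leaf — visit ivy.
    At kale: go right to reed.
      Visit reed.
      At reed: go left to fig.
        fig is a leaf — visit fig.
      At reed: no right child.
  At iris: go right to elm.
    Visit elm.
    At elm: no left child.
    At elm: go right to rose.
      rose is a leaf — visit rose.
At sage: go right to plum.
  Visit plum.
  At plum: no left child.
  At plum: go right to mint.
    Visit mint.
    At mint: go left to aster.
      Visit aster.
      At aster: go left to bay.
        bay is a leaf — visit bay.
      At aster: no right child.
    At mint: go right to lime.
      Visit lime.
      At lime: go left to lily.
        lily is a leaf — visit lily.
      At lime: go right to teak.
        teak is a leaf — visit teak.

sage iris kale ivy reed fig elm rose plum mint aster bay lime lily teak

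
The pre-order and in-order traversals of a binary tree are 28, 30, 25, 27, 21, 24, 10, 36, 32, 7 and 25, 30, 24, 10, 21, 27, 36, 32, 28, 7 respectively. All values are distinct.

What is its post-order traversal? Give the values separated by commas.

The first element of pre-order is the root; it splits in-order into left and right subtrees.
Root 28: left subtree has 8 nodes {25, 30, 24, 10, 21, 27, 36, 32}, right has 1 {7}.
  Root 30: left subtree has 1 node {25}, right has 6 {24, 10, 21, 27, 36, 32}.
    Root 27: left subtree has 3 nodes {24, 10, 21}, right has 2 {36, 32}.
      Root 21: left subtree has 2 nodes {24, 10}, right has 0 { }.
        Root 24: left subtree has 0 nodes { }, right has 1 {10}.
      Root 36: left subtree has 0 nodes { }, right has 1 {32}.

25, 10, 24, 21, 32, 36, 27, 30, 7, 28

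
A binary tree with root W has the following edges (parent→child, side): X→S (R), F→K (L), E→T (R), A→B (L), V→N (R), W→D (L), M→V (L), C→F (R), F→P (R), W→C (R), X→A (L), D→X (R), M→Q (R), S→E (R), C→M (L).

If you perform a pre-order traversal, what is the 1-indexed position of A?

4

Pre-order visits the node, then its left subtree, then its right subtree.
Visit W.
At W: go left to D.
  Visit D.
  At D: no left child.
  At D: go right to X.
    Visit X.
    At X: go left to A.
      Visit A.
      At A: go left to B.
        B is a leaf — visit B.
      At A: no right child.
    At X: go right to S.
      Visit S.
      At S: no left child.
      At S: go right to E.
        Visit E.
        At E: no left child.
        At E: go right to T.
          T is a leaf — visit T.
At W: go right to C.
  Visit C.
  At C: go left to M.
    Visit M.
    At M: go left to V.
      Visit V.
      At V: no left child.
      At V: go right to N.
        N is a leaf — visit N.
    At M: go right to Q.
      Q is a leaf — visit Q.
  At C: go right to F.
    Visit F.
    At F: go left to K.
      K is a leaf — visit K.
    At F: go right to P.
      P is a leaf — visit P.
Full pre-order sequence: W, D, X, A, B, S, E, T, C, M, V, N, Q, F, K, P.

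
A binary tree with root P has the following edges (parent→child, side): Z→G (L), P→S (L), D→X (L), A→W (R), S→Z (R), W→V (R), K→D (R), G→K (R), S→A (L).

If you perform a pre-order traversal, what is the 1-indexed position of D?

9

Pre-order visits the node, then its left subtree, then its right subtree.
Visit P.
At P: go left to S.
  Visit S.
  At S: go left to A.
    Visit A.
    At A: no left child.
    At A: go right to W.
      Visit W.
      At W: no left child.
      At W: go right to V.
        V is a leaf — visit V.
  At S: go right to Z.
    Visit Z.
    At Z: go left to G.
      Visit G.
      At G: no left child.
      At G: go right to K.
        Visit K.
        At K: no left child.
        At K: go right to D.
          Visit D.
          At D: go left to X.
            X is a leaf — visit X.
          At D: no right child.
    At Z: no right child.
At P: no right child.
Full pre-order sequence: P, S, A, W, V, Z, G, K, D, X.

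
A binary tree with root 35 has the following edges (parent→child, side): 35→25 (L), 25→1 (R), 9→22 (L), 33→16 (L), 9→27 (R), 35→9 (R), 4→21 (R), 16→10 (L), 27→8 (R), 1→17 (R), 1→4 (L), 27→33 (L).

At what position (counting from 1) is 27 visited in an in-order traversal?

In-order visits the left subtree, then the node, then the right subtree.
At 35: go left to 25.
  At 25: no left child.
  Visit 25.
  At 25: go right to 1.
    At 1: go left to 4.
      At 4: no left child.
      Visit 4.
      At 4: go right to 21.
        21 is a leaf — visit 21.
    Visit 1.
    At 1: go right to 17.
      17 is a leaf — visit 17.
Visit 35.
At 35: go right to 9.
  At 9: go left to 22.
    22 is a leaf — visit 22.
  Visit 9.
  At 9: go right to 27.
    At 27: go left to 33.
      At 33: go left to 16.
        At 16: go left to 10.
          10 is a leaf — visit 10.
        Visit 16.
        At 16: no right child.
      Visit 33.
      At 33: no right child.
    Visit 27.
    At 27: go right to 8.
      8 is a leaf — visit 8.
Full in-order sequence: 25, 4, 21, 1, 17, 35, 22, 9, 10, 16, 33, 27, 8.

12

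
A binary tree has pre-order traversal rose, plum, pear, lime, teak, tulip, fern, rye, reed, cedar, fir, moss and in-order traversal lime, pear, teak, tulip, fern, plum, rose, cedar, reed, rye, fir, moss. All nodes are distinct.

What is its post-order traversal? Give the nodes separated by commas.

lime, fern, tulip, teak, pear, plum, cedar, reed, moss, fir, rye, rose

The first element of pre-order is the root; it splits in-order into left and right subtrees.
Root rose: left subtree has 6 nodes {lime, pear, teak, tulip, fern, plum}, right has 5 {cedar, reed, rye, fir, moss}.
  Root plum: left subtree has 5 nodes {lime, pear, teak, tulip, fern}, right has 0 { }.
    Root pear: left subtree has 1 node {lime}, right has 3 {teak, tulip, fern}.
      Root teak: left subtree has 0 nodes { }, right has 2 {tulip, fern}.
        Root tulip: left subtree has 0 nodes { }, right has 1 {fern}.
  Root rye: left subtree has 2 nodes {cedar, reed}, right has 2 {fir, moss}.
    Root reed: left subtree has 1 node {cedar}, right has 0 { }.
    Root fir: left subtree has 0 nodes { }, right has 1 {moss}.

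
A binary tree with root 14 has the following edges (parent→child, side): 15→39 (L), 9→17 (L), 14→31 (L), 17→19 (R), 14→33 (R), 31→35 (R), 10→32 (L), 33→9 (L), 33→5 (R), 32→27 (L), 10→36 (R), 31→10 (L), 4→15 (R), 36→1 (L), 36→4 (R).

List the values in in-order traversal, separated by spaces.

In-order visits the left subtree, then the node, then the right subtree.
At 14: go left to 31.
  At 31: go left to 10.
    At 10: go left to 32.
      At 32: go left to 27.
        27 is a leaf — visit 27.
      Visit 32.
      At 32: no right child.
    Visit 10.
    At 10: go right to 36.
      At 36: go left to 1.
        1 is a leaf — visit 1.
      Visit 36.
      At 36: go right to 4.
        At 4: no left child.
        Visit 4.
        At 4: go right to 15.
          At 15: go left to 39.
            39 is a leaf — visit 39.
          Visit 15.
          At 15: no right child.
  Visit 31.
  At 31: go right to 35.
    35 is a leaf — visit 35.
Visit 14.
At 14: go right to 33.
  At 33: go left to 9.
    At 9: go left to 17.
      At 17: no left child.
      Visit 17.
      At 17: go right to 19.
        19 is a leaf — visit 19.
    Visit 9.
    At 9: no right child.
  Visit 33.
  At 33: go right to 5.
    5 is a leaf — visit 5.

27 32 10 1 36 4 39 15 31 35 14 17 19 9 33 5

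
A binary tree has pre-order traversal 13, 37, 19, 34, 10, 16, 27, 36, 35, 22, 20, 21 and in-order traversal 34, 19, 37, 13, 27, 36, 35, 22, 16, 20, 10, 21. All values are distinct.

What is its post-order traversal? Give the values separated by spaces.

The first element of pre-order is the root; it splits in-order into left and right subtrees.
Root 13: left subtree has 3 nodes {34, 19, 37}, right has 8 {27, 36, 35, 22, 16, 20, 10, 21}.
  Root 37: left subtree has 2 nodes {34, 19}, right has 0 { }.
    Root 19: left subtree has 1 node {34}, right has 0 { }.
  Root 10: left subtree has 6 nodes {27, 36, 35, 22, 16, 20}, right has 1 {21}.
    Root 16: left subtree has 4 nodes {27, 36, 35, 22}, right has 1 {20}.
      Root 27: left subtree has 0 nodes { }, right has 3 {36, 35, 22}.
        Root 36: left subtree has 0 nodes { }, right has 2 {35, 22}.
          Root 35: left subtree has 0 nodes { }, right has 1 {22}.

34 19 37 22 35 36 27 20 16 21 10 13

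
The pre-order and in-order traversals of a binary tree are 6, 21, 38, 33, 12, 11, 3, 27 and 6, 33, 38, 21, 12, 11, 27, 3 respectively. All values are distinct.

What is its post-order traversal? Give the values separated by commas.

33, 38, 27, 3, 11, 12, 21, 6

The first element of pre-order is the root; it splits in-order into left and right subtrees.
Root 6: left subtree has 0 nodes { }, right has 7 {33, 38, 21, 12, 11, 27, 3}.
  Root 21: left subtree has 2 nodes {33, 38}, right has 4 {12, 11, 27, 3}.
    Root 38: left subtree has 1 node {33}, right has 0 { }.
    Root 12: left subtree has 0 nodes { }, right has 3 {11, 27, 3}.
      Root 11: left subtree has 0 nodes { }, right has 2 {27, 3}.
        Root 3: left subtree has 1 node {27}, right has 0 { }.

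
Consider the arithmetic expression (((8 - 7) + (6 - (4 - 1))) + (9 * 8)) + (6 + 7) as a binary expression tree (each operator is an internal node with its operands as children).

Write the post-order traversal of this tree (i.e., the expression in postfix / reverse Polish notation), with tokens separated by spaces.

8 7 - 6 4 1 - - + 9 8 * + 6 7 + +

Post-order on an expression tree gives postfix notation: for each operator, emit left operand, right operand, then the operator.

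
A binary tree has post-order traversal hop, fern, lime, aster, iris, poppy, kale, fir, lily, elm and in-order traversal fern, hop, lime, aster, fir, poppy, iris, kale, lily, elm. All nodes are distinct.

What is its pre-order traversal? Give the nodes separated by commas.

The last element of post-order is the root; it splits in-order into left and right subtrees.
Root elm: left subtree has 9 nodes {fern, hop, lime, aster, fir, poppy, iris, kale, lily}, right has 0 { }.
  Root lily: left subtree has 8 nodes {fern, hop, lime, aster, fir, poppy, iris, kale}, right has 0 { }.
    Root fir: left subtree has 4 nodes {fern, hop, lime, aster}, right has 3 {poppy, iris, kale}.
      Root aster: left subtree has 3 nodes {fern, hop, lime}, right has 0 { }.
        Root lime: left subtree has 2 nodes {fern, hop}, right has 0 { }.
          Root fern: left subtree has 0 nodes { }, right has 1 {hop}.
      Root kale: left subtree has 2 nodes {poppy, iris}, right has 0 { }.
        Root poppy: left subtree has 0 nodes { }, right has 1 {iris}.

elm, lily, fir, aster, lime, fern, hop, kale, poppy, iris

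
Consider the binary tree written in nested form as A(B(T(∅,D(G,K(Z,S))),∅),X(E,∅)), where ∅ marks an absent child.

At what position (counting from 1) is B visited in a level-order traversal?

2

Level-order visits nodes level by level from the root, left to right within each level.
Level 0: A
Level 1: B, X
Level 2: T, E
Level 3: D
Level 4: G, K
Level 5: Z, S
Full level-order sequence: A, B, X, T, E, D, G, K, Z, S.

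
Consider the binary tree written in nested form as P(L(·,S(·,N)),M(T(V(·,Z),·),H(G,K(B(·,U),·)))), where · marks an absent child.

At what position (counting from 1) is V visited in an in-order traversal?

In-order visits the left subtree, then the node, then the right subtree.
At P: go left to L.
  At L: no left child.
  Visit L.
  At L: go right to S.
    At S: no left child.
    Visit S.
    At S: go right to N.
      N is a leaf — visit N.
Visit P.
At P: go right to M.
  At M: go left to T.
    At T: go left to V.
      At V: no left child.
      Visit V.
      At V: go right to Z.
        Z is a leaf — visit Z.
    Visit T.
    At T: no right child.
  Visit M.
  At M: go right to H.
    At H: go left to G.
      G is a leaf — visit G.
    Visit H.
    At H: go right to K.
      At K: go left to B.
        At B: no left child.
        Visit B.
        At B: go right to U.
          U is a leaf — visit U.
      Visit K.
      At K: no right child.
Full in-order sequence: L, S, N, P, V, Z, T, M, G, H, B, U, K.

5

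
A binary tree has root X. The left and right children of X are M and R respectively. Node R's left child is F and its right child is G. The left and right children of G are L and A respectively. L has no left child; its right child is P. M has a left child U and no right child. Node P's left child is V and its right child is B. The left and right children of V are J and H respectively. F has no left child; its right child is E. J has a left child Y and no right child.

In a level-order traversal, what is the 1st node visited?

X

Level-order visits nodes level by level from the root, left to right within each level.
Level 0: X
Level 1: M, R
Level 2: U, F, G
Level 3: E, L, A
Level 4: P
Level 5: V, B
Level 6: J, H
Level 7: Y
Full level-order sequence: X, M, R, U, F, G, E, L, A, P, V, B, J, H, Y.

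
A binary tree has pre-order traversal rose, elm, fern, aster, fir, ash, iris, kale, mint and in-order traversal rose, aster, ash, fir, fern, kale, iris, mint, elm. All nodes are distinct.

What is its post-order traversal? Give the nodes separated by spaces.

ash fir aster kale mint iris fern elm rose

The first element of pre-order is the root; it splits in-order into left and right subtrees.
Root rose: left subtree has 0 nodes { }, right has 8 {aster, ash, fir, fern, kale, iris, mint, elm}.
  Root elm: left subtree has 7 nodes {aster, ash, fir, fern, kale, iris, mint}, right has 0 { }.
    Root fern: left subtree has 3 nodes {aster, ash, fir}, right has 3 {kale, iris, mint}.
      Root aster: left subtree has 0 nodes { }, right has 2 {ash, fir}.
        Root fir: left subtree has 1 node {ash}, right has 0 { }.
      Root iris: left subtree has 1 node {kale}, right has 1 {mint}.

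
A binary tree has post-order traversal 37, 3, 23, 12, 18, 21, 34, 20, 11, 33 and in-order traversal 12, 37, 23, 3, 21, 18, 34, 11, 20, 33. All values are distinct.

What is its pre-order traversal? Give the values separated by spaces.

The last element of post-order is the root; it splits in-order into left and right subtrees.
Root 33: left subtree has 9 nodes {12, 37, 23, 3, 21, 18, 34, 11, 20}, right has 0 { }.
  Root 11: left subtree has 7 nodes {12, 37, 23, 3, 21, 18, 34}, right has 1 {20}.
    Root 34: left subtree has 6 nodes {12, 37, 23, 3, 21, 18}, right has 0 { }.
      Root 21: left subtree has 4 nodes {12, 37, 23, 3}, right has 1 {18}.
        Root 12: left subtree has 0 nodes { }, right has 3 {37, 23, 3}.
          Root 23: left subtree has 1 node {37}, right has 1 {3}.

33 11 34 21 12 23 37 3 18 20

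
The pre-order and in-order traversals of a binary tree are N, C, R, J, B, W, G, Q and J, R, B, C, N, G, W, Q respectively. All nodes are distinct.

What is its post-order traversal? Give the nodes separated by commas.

J, B, R, C, G, Q, W, N

The first element of pre-order is the root; it splits in-order into left and right subtrees.
Root N: left subtree has 4 nodes {J, R, B, C}, right has 3 {G, W, Q}.
  Root C: left subtree has 3 nodes {J, R, B}, right has 0 { }.
    Root R: left subtree has 1 node {J}, right has 1 {B}.
  Root W: left subtree has 1 node {G}, right has 1 {Q}.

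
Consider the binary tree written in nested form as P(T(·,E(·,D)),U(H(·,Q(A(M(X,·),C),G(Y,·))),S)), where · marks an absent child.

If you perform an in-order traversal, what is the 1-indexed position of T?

In-order visits the left subtree, then the node, then the right subtree.
At P: go left to T.
  At T: no left child.
  Visit T.
  At T: go right to E.
    At E: no left child.
    Visit E.
    At E: go right to D.
      D is a leaf — visit D.
Visit P.
At P: go right to U.
  At U: go left to H.
    At H: no left child.
    Visit H.
    At H: go right to Q.
      At Q: go left to A.
        At A: go left to M.
          At M: go left to X.
            X is a leaf — visit X.
          Visit M.
          At M: no right child.
        Visit A.
        At A: go right to C.
          C is a leaf — visit C.
      Visit Q.
      At Q: go right to G.
        At G: go left to Y.
          Y is a leaf — visit Y.
        Visit G.
        At G: no right child.
  Visit U.
  At U: go right to S.
    S is a leaf — visit S.
Full in-order sequence: T, E, D, P, H, X, M, A, C, Q, Y, G, U, S.

1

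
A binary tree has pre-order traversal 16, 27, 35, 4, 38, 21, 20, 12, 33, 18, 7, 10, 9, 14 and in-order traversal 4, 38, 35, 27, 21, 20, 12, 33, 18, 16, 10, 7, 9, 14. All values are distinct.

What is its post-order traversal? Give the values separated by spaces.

The first element of pre-order is the root; it splits in-order into left and right subtrees.
Root 16: left subtree has 9 nodes {4, 38, 35, 27, 21, 20, 12, 33, 18}, right has 4 {10, 7, 9, 14}.
  Root 27: left subtree has 3 nodes {4, 38, 35}, right has 5 {21, 20, 12, 33, 18}.
    Root 35: left subtree has 2 nodes {4, 38}, right has 0 { }.
      Root 4: left subtree has 0 nodes { }, right has 1 {38}.
    Root 21: left subtree has 0 nodes { }, right has 4 {20, 12, 33, 18}.
      Root 20: left subtree has 0 nodes { }, right has 3 {12, 33, 18}.
        Root 12: left subtree has 0 nodes { }, right has 2 {33, 18}.
          Root 33: left subtree has 0 nodes { }, right has 1 {18}.
  Root 7: left subtree has 1 node {10}, right has 2 {9, 14}.
    Root 9: left subtree has 0 nodes { }, right has 1 {14}.

38 4 35 18 33 12 20 21 27 10 14 9 7 16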